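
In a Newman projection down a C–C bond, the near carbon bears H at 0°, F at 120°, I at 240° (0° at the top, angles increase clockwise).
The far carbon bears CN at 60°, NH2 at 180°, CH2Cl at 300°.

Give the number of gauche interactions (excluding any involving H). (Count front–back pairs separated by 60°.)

Non-H gauche pairs: F(120°)/CN(60°); F(120°)/NH2(180°); I(240°)/NH2(180°); I(240°)/CH2Cl(300°) — 4 interactions.

4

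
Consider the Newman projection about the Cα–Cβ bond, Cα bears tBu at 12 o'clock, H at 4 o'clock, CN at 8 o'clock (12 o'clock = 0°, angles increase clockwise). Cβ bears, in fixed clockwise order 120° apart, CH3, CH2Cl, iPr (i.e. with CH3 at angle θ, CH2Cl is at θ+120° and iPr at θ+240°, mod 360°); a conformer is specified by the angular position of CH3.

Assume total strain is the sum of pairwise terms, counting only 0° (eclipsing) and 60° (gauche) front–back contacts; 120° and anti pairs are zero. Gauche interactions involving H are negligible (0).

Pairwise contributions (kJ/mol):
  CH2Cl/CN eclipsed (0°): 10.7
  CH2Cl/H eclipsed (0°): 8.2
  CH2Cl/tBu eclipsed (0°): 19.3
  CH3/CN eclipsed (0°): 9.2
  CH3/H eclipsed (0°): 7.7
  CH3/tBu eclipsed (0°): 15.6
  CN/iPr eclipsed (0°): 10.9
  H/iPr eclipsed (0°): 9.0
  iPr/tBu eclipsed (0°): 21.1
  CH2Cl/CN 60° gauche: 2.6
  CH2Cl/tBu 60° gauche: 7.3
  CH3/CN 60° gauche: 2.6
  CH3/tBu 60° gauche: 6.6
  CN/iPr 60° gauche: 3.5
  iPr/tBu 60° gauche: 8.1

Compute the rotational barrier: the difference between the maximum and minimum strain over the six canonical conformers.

CH3 at 0° (eclipsed): tBu–CH3 eclipsed, H–CH2Cl eclipsed, CN–iPr eclipsed; 15.6 + 8.2 + 10.9 = 34.7 kJ/mol.
CH3 at 60° (staggered): tBu–CH3 gauche, tBu–iPr gauche, CN–CH2Cl gauche, CN–iPr gauche; 6.6 + 8.1 + 2.6 + 3.5 = 20.8 kJ/mol.
CH3 at 120° (eclipsed): tBu–iPr eclipsed, H–CH3 eclipsed, CN–CH2Cl eclipsed; 21.1 + 7.7 + 10.7 = 39.5 kJ/mol.
CH3 at 180° (staggered): tBu–CH2Cl gauche, tBu–iPr gauche, CN–CH3 gauche, CN–CH2Cl gauche; 7.3 + 8.1 + 2.6 + 2.6 = 20.6 kJ/mol.
CH3 at 240° (eclipsed): tBu–CH2Cl eclipsed, H–iPr eclipsed, CN–CH3 eclipsed; 19.3 + 9.0 + 9.2 = 37.5 kJ/mol.
CH3 at 300° (staggered): tBu–CH3 gauche, tBu–CH2Cl gauche, CN–CH3 gauche, CN–iPr gauche; 6.6 + 7.3 + 2.6 + 3.5 = 20.0 kJ/mol.
Max at 120° (39.5 kJ/mol), min at 300° (20.0 kJ/mol); barrier = 19.5 kJ/mol.

19.5 kJ/mol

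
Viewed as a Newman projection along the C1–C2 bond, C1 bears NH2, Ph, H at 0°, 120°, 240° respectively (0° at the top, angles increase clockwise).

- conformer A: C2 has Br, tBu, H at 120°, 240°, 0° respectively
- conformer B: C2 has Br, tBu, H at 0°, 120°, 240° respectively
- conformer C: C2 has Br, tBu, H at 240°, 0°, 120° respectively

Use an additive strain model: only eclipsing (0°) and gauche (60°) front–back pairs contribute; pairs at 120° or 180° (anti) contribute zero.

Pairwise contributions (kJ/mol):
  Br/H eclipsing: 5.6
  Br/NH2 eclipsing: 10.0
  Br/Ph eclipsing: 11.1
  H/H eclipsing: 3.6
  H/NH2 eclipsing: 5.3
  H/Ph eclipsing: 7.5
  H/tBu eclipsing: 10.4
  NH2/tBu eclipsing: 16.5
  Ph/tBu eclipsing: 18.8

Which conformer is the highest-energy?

B

A (eclipsed): NH2(0°)/H(0°) eclipsed 5.3; Ph(120°)/Br(120°) eclipsed 11.1; H(240°)/tBu(240°) eclipsed 10.4 → 26.8 kJ/mol.
B (eclipsed): NH2(0°)/Br(0°) eclipsed 10.0; Ph(120°)/tBu(120°) eclipsed 18.8; H(240°)/H(240°) eclipsed 3.6 → 32.4 kJ/mol.
C (eclipsed): NH2(0°)/tBu(0°) eclipsed 16.5; Ph(120°)/H(120°) eclipsed 7.5; H(240°)/Br(240°) eclipsed 5.6 → 29.6 kJ/mol.
B has the highest total (32.4 kJ/mol).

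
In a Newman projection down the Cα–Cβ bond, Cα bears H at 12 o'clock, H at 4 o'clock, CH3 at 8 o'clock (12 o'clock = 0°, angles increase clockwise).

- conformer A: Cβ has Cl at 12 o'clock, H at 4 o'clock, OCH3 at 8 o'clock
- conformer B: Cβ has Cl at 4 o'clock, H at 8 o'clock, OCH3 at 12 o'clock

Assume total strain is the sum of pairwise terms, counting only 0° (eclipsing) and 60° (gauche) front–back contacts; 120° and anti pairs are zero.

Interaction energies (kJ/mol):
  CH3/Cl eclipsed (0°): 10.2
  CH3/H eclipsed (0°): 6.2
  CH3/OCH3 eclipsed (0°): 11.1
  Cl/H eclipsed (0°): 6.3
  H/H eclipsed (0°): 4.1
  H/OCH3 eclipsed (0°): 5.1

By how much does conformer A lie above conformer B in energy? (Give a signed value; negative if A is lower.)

A (eclipsed): H–Cl eclipsed, H–H eclipsed, CH3–OCH3 eclipsed; 6.3 + 4.1 + 11.1 = 21.5 kJ/mol.
B (eclipsed): H–OCH3 eclipsed, H–Cl eclipsed, CH3–H eclipsed; 5.1 + 6.3 + 6.2 = 17.6 kJ/mol.
E(A) − E(B) = 21.5 − 17.6 = +3.9 kJ/mol.

+3.9 kJ/mol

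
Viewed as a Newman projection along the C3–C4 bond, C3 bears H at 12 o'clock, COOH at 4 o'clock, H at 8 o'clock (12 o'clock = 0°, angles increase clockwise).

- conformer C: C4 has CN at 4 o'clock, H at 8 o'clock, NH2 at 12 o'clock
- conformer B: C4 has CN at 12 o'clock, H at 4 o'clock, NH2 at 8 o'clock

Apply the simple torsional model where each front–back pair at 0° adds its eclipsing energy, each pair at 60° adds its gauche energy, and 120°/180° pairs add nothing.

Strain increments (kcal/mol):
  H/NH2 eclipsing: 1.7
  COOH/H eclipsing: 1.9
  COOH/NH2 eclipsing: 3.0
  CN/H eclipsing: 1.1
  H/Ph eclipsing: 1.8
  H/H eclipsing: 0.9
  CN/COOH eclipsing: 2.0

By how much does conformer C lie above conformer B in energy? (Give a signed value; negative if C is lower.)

C is eclipsed. H at 0° is eclipsed with NH2 at 0° (1.7); COOH at 120° is eclipsed with CN at 120° (2.0); H at 240° is eclipsed with H at 240° (0.9). Total 4.6 kcal/mol.
B is eclipsed. H at 0° is eclipsed with CN at 0° (1.1); COOH at 120° is eclipsed with H at 120° (1.9); H at 240° is eclipsed with NH2 at 240° (1.7). Total 4.7 kcal/mol.
E(C) − E(B) = 4.6 − 4.7 = -0.1 kcal/mol.

-0.1 kcal/mol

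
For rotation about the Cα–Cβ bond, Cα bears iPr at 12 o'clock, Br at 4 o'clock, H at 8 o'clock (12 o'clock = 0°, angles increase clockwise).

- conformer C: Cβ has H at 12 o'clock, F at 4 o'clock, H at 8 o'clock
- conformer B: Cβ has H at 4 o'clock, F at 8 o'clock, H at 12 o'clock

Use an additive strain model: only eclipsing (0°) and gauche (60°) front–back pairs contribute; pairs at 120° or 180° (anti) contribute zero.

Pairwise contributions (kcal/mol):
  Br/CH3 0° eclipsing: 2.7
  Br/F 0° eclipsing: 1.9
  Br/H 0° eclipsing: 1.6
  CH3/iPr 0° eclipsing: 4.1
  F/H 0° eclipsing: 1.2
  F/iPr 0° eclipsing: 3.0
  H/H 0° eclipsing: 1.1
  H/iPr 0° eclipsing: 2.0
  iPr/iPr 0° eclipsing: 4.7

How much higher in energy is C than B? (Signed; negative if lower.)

+0.2 kcal/mol

C is eclipsed. iPr at 0° is eclipsed with H at 0° (2.0); Br at 120° is eclipsed with F at 120° (1.9); H at 240° is eclipsed with H at 240° (1.1). Total 5.0 kcal/mol.
B is eclipsed. iPr at 0° is eclipsed with H at 0° (2.0); Br at 120° is eclipsed with H at 120° (1.6); H at 240° is eclipsed with F at 240° (1.2). Total 4.8 kcal/mol.
E(C) − E(B) = 5.0 − 4.8 = +0.2 kcal/mol.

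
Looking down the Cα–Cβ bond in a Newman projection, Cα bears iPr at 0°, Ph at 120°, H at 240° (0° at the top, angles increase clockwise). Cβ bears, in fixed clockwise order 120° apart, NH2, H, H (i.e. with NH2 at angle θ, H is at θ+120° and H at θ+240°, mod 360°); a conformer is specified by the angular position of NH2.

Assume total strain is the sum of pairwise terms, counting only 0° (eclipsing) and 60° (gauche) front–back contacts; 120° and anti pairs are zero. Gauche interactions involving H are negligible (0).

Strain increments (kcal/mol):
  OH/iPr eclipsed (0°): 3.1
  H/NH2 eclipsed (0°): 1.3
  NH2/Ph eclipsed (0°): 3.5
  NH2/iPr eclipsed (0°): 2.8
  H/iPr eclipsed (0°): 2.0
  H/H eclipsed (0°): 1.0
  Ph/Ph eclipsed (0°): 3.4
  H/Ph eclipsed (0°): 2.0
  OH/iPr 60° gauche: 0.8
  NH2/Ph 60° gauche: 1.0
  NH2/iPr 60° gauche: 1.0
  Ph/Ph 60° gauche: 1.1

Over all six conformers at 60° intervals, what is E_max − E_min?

NH2 at 0° (eclipsed): iPr–NH2 eclipsed, Ph–H eclipsed, H–H eclipsed; 2.8 + 2.0 + 1.0 = 5.8 kcal/mol.
NH2 at 60° (staggered): iPr–NH2 gauche, Ph–NH2 gauche; 1.0 + 1.0 = 2.0 kcal/mol.
NH2 at 120° (eclipsed): iPr–H eclipsed, Ph–NH2 eclipsed, H–H eclipsed; 2.0 + 3.5 + 1.0 = 6.5 kcal/mol.
NH2 at 180° (staggered): Ph–NH2 gauche; 1.0 = 1.0 kcal/mol.
NH2 at 240° (eclipsed): iPr–H eclipsed, Ph–H eclipsed, H–NH2 eclipsed; 2.0 + 2.0 + 1.3 = 5.3 kcal/mol.
NH2 at 300° (staggered): iPr–NH2 gauche; 1.0 = 1.0 kcal/mol.
Max at 120° (6.5 kcal/mol), min at 180° (1.0 kcal/mol); barrier = 5.5 kcal/mol.

5.5 kcal/mol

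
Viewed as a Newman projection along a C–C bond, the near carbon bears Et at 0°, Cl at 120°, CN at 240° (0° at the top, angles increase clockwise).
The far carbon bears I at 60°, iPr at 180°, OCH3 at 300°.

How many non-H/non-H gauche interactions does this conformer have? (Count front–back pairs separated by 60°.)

Non-H gauche pairs: Et(0°)/I(60°); Et(0°)/OCH3(300°); Cl(120°)/I(60°); Cl(120°)/iPr(180°); CN(240°)/iPr(180°); CN(240°)/OCH3(300°) — 6 interactions.

6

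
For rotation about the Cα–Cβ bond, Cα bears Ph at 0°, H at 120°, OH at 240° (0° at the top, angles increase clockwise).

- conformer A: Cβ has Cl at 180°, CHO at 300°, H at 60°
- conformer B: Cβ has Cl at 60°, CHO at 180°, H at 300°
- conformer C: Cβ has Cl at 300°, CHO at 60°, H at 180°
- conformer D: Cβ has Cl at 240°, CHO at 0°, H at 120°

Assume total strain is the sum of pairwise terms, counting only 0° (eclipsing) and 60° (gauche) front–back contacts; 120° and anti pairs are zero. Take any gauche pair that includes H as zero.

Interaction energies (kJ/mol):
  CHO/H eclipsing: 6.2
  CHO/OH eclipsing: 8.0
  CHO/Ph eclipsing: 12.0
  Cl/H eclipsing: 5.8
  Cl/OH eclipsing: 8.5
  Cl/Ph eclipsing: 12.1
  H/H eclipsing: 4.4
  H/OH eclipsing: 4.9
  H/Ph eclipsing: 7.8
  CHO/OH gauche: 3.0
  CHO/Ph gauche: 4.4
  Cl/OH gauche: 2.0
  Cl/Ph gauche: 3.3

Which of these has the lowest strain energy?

A (staggered): Ph(0°)/CHO(300°) gauche 4.4; OH(240°)/Cl(180°) gauche 2.0; OH(240°)/CHO(300°) gauche 3.0 → 9.4 kJ/mol.
B (staggered): Ph(0°)/Cl(60°) gauche 3.3; OH(240°)/CHO(180°) gauche 3.0 → 6.3 kJ/mol.
C (staggered): Ph(0°)/Cl(300°) gauche 3.3; Ph(0°)/CHO(60°) gauche 4.4; OH(240°)/Cl(300°) gauche 2.0 → 9.7 kJ/mol.
D (eclipsed): Ph(0°)/CHO(0°) eclipsed 12.0; H(120°)/H(120°) eclipsed 4.4; OH(240°)/Cl(240°) eclipsed 8.5 → 24.9 kJ/mol.
B has the lowest total (6.3 kJ/mol).

B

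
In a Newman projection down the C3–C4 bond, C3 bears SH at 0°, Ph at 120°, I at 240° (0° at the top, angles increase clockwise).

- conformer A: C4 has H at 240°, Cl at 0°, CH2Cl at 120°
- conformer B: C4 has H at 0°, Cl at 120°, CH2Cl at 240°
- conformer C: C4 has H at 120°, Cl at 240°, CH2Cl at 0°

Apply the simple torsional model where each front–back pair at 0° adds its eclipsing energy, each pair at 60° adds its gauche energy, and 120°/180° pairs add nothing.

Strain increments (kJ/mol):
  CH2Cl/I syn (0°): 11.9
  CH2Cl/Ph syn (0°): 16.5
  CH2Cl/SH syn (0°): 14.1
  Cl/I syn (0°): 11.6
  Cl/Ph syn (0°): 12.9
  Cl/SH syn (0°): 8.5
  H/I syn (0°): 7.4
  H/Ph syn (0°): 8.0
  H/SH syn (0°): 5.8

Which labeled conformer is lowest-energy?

B

A (eclipsed): SH(0°)/Cl(0°) eclipsed 8.5; Ph(120°)/CH2Cl(120°) eclipsed 16.5; I(240°)/H(240°) eclipsed 7.4 → 32.4 kJ/mol.
B (eclipsed): SH(0°)/H(0°) eclipsed 5.8; Ph(120°)/Cl(120°) eclipsed 12.9; I(240°)/CH2Cl(240°) eclipsed 11.9 → 30.6 kJ/mol.
C (eclipsed): SH(0°)/CH2Cl(0°) eclipsed 14.1; Ph(120°)/H(120°) eclipsed 8.0; I(240°)/Cl(240°) eclipsed 11.6 → 33.7 kJ/mol.
B has the lowest total (30.6 kJ/mol).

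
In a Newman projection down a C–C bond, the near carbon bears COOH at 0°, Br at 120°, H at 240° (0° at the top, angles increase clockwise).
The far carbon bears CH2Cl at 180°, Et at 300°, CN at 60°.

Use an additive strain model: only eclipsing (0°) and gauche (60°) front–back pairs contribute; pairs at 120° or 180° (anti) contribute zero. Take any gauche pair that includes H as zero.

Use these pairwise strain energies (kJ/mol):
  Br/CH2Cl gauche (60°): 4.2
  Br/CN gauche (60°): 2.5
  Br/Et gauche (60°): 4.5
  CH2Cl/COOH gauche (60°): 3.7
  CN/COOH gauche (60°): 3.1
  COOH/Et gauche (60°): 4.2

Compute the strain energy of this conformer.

14.0 kJ/mol

This conformer (staggered): COOH(0°)/Et(300°) gauche 4.2; COOH(0°)/CN(60°) gauche 3.1; Br(120°)/CH2Cl(180°) gauche 4.2; Br(120°)/CN(60°) gauche 2.5 → 14.0 kJ/mol.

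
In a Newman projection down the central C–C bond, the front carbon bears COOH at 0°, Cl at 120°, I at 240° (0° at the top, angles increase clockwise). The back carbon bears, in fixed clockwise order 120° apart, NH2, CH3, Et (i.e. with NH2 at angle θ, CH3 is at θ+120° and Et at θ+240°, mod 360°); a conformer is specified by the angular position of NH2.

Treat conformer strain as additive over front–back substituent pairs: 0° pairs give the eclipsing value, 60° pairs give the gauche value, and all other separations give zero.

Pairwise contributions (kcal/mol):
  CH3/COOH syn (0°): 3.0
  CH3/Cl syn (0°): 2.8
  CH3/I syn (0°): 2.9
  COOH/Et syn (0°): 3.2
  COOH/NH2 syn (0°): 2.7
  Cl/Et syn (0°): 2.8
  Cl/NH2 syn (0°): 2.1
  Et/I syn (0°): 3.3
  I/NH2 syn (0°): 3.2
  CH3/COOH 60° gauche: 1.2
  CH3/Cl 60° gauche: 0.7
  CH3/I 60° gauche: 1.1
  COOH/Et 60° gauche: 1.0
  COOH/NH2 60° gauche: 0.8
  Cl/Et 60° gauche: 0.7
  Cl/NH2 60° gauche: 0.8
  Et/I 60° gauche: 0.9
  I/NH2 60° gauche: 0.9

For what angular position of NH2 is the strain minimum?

NH2 at 0° (eclipsed): COOH(0°)/NH2(0°) eclipsed 2.7; Cl(120°)/CH3(120°) eclipsed 2.8; I(240°)/Et(240°) eclipsed 3.3 → 8.8 kcal/mol.
NH2 at 60° (staggered): COOH(0°)/NH2(60°) gauche 0.8; COOH(0°)/Et(300°) gauche 1.0; Cl(120°)/NH2(60°) gauche 0.8; Cl(120°)/CH3(180°) gauche 0.7; I(240°)/CH3(180°) gauche 1.1; I(240°)/Et(300°) gauche 0.9 → 5.3 kcal/mol.
NH2 at 120° (eclipsed): COOH(0°)/Et(0°) eclipsed 3.2; Cl(120°)/NH2(120°) eclipsed 2.1; I(240°)/CH3(240°) eclipsed 2.9 → 8.2 kcal/mol.
NH2 at 180° (staggered): COOH(0°)/CH3(300°) gauche 1.2; COOH(0°)/Et(60°) gauche 1.0; Cl(120°)/NH2(180°) gauche 0.8; Cl(120°)/Et(60°) gauche 0.7; I(240°)/NH2(180°) gauche 0.9; I(240°)/CH3(300°) gauche 1.1 → 5.7 kcal/mol.
NH2 at 240° (eclipsed): COOH(0°)/CH3(0°) eclipsed 3.0; Cl(120°)/Et(120°) eclipsed 2.8; I(240°)/NH2(240°) eclipsed 3.2 → 9.0 kcal/mol.
NH2 at 300° (staggered): COOH(0°)/NH2(300°) gauche 0.8; COOH(0°)/CH3(60°) gauche 1.2; Cl(120°)/CH3(60°) gauche 0.7; Cl(120°)/Et(180°) gauche 0.7; I(240°)/NH2(300°) gauche 0.9; I(240°)/Et(180°) gauche 0.9 → 5.2 kcal/mol.
The minimum (5.2 kcal/mol) occurs with NH2 at 300°.

300°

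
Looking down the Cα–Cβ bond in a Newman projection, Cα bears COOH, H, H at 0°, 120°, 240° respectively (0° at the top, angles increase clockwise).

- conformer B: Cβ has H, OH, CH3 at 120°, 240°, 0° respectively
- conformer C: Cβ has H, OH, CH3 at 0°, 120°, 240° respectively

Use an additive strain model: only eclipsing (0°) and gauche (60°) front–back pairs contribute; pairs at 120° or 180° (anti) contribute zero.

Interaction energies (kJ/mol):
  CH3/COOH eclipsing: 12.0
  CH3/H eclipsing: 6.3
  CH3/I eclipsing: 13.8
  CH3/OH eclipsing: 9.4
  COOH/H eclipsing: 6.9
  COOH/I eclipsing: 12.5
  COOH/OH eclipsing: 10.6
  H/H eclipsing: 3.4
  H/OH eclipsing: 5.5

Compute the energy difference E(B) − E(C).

+2.2 kJ/mol

B (eclipsed): COOH(0°)/CH3(0°) eclipsed 12.0; H(120°)/H(120°) eclipsed 3.4; H(240°)/OH(240°) eclipsed 5.5 → 20.9 kJ/mol.
C (eclipsed): COOH(0°)/H(0°) eclipsed 6.9; H(120°)/OH(120°) eclipsed 5.5; H(240°)/CH3(240°) eclipsed 6.3 → 18.7 kJ/mol.
E(B) − E(C) = 20.9 − 18.7 = +2.2 kJ/mol.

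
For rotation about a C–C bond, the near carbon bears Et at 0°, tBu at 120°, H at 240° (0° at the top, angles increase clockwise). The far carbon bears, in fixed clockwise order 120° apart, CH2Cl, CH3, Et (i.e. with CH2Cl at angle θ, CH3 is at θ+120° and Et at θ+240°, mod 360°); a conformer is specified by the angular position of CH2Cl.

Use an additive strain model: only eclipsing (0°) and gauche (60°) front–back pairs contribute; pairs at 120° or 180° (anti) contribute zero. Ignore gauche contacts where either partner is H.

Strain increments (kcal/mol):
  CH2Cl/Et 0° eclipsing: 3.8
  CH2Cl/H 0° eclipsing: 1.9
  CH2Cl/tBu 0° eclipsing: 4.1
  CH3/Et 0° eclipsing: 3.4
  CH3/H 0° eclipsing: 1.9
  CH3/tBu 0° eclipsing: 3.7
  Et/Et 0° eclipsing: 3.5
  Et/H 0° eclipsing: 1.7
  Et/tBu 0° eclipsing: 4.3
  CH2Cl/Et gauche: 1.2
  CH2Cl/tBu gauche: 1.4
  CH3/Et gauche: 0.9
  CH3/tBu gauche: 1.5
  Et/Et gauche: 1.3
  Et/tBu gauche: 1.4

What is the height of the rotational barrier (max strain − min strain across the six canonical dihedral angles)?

CH2Cl at 0° (eclipsed): Et–CH2Cl eclipsed, tBu–CH3 eclipsed, H–Et eclipsed; 3.8 + 3.7 + 1.7 = 9.2 kcal/mol.
CH2Cl at 60° (staggered): Et–CH2Cl gauche, Et–Et gauche, tBu–CH2Cl gauche, tBu–CH3 gauche; 1.2 + 1.3 + 1.4 + 1.5 = 5.4 kcal/mol.
CH2Cl at 120° (eclipsed): Et–Et eclipsed, tBu–CH2Cl eclipsed, H–CH3 eclipsed; 3.5 + 4.1 + 1.9 = 9.5 kcal/mol.
CH2Cl at 180° (staggered): Et–CH3 gauche, Et–Et gauche, tBu–CH2Cl gauche, tBu–Et gauche; 0.9 + 1.3 + 1.4 + 1.4 = 5.0 kcal/mol.
CH2Cl at 240° (eclipsed): Et–CH3 eclipsed, tBu–Et eclipsed, H–CH2Cl eclipsed; 3.4 + 4.3 + 1.9 = 9.6 kcal/mol.
CH2Cl at 300° (staggered): Et–CH2Cl gauche, Et–CH3 gauche, tBu–CH3 gauche, tBu–Et gauche; 1.2 + 0.9 + 1.5 + 1.4 = 5.0 kcal/mol.
Max at 240° (9.6 kcal/mol), min at 180° (5.0 kcal/mol); barrier = 4.6 kcal/mol.

4.6 kcal/mol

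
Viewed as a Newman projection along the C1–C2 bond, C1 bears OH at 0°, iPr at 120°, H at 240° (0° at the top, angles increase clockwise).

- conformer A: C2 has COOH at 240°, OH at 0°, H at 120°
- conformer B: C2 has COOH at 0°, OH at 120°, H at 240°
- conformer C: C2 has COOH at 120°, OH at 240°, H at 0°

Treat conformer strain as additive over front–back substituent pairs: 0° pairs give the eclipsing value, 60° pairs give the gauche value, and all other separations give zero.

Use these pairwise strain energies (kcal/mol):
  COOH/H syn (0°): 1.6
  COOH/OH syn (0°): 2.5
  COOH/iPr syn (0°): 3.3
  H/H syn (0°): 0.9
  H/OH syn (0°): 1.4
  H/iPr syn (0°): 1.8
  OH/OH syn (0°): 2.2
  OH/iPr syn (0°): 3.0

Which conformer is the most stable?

A (eclipsed): OH–OH eclipsed, iPr–H eclipsed, H–COOH eclipsed; 2.2 + 1.8 + 1.6 = 5.6 kcal/mol.
B (eclipsed): OH–COOH eclipsed, iPr–OH eclipsed, H–H eclipsed; 2.5 + 3.0 + 0.9 = 6.4 kcal/mol.
C (eclipsed): OH–H eclipsed, iPr–COOH eclipsed, H–OH eclipsed; 1.4 + 3.3 + 1.4 = 6.1 kcal/mol.
A has the lowest total (5.6 kcal/mol).

A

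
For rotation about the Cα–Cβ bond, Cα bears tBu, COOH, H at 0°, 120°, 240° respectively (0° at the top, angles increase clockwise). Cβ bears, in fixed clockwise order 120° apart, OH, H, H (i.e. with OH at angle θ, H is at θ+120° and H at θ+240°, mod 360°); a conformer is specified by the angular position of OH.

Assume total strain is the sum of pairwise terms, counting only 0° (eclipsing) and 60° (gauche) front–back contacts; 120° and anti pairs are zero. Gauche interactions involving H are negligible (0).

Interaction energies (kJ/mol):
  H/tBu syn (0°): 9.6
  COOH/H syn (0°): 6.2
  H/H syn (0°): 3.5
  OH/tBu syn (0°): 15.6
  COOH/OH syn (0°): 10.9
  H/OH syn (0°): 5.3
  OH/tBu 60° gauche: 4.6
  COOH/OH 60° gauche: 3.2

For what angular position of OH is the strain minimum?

OH at 0° (eclipsed): tBu–OH eclipsed, COOH–H eclipsed, H–H eclipsed; 15.6 + 6.2 + 3.5 = 25.3 kJ/mol.
OH at 60° (staggered): tBu–OH gauche, COOH–OH gauche; 4.6 + 3.2 = 7.8 kJ/mol.
OH at 120° (eclipsed): tBu–H eclipsed, COOH–OH eclipsed, H–H eclipsed; 9.6 + 10.9 + 3.5 = 24.0 kJ/mol.
OH at 180° (staggered): COOH–OH gauche; 3.2 = 3.2 kJ/mol.
OH at 240° (eclipsed): tBu–H eclipsed, COOH–H eclipsed, H–OH eclipsed; 9.6 + 6.2 + 5.3 = 21.1 kJ/mol.
OH at 300° (staggered): tBu–OH gauche; 4.6 = 4.6 kJ/mol.
The minimum (3.2 kJ/mol) occurs with OH at 180°.

180°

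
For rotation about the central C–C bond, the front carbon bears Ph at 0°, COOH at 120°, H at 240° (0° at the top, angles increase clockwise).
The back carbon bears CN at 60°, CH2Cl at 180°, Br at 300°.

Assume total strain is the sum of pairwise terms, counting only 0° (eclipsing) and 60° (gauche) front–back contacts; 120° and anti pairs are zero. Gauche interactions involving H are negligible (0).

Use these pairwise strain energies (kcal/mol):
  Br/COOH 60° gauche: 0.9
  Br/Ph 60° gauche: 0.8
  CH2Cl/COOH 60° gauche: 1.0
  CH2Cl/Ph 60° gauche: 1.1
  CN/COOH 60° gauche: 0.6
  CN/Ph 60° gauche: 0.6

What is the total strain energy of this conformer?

3.0 kcal/mol

This conformer is staggered. Ph at 0° is gauche with CN at 60° (0.6); Ph at 0° is gauche with Br at 300° (0.8); COOH at 120° is gauche with CN at 60° (0.6); COOH at 120° is gauche with CH2Cl at 180° (1.0). Total 3.0 kcal/mol.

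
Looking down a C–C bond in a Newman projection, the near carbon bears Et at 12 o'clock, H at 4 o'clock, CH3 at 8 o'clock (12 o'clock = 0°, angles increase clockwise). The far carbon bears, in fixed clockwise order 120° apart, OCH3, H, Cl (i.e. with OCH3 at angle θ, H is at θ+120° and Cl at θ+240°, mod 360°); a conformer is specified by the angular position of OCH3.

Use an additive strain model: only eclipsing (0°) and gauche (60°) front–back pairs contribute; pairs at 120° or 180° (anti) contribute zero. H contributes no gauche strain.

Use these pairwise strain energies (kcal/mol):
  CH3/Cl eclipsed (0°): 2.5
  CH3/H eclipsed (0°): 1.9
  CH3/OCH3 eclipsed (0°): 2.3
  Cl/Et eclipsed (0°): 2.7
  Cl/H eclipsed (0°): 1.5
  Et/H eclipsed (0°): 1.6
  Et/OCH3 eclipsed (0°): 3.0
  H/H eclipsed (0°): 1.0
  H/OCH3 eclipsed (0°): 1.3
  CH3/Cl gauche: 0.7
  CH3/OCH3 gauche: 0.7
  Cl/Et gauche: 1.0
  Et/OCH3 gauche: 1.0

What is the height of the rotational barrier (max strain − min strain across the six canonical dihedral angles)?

4.8 kcal/mol

OCH3 at 0° (eclipsed): Et–OCH3 eclipsed, H–H eclipsed, CH3–Cl eclipsed; 3.0 + 1.0 + 2.5 = 6.5 kcal/mol.
OCH3 at 60° (staggered): Et–OCH3 gauche, Et–Cl gauche, CH3–Cl gauche; 1.0 + 1.0 + 0.7 = 2.7 kcal/mol.
OCH3 at 120° (eclipsed): Et–Cl eclipsed, H–OCH3 eclipsed, CH3–H eclipsed; 2.7 + 1.3 + 1.9 = 5.9 kcal/mol.
OCH3 at 180° (staggered): Et–Cl gauche, CH3–OCH3 gauche; 1.0 + 0.7 = 1.7 kcal/mol.
OCH3 at 240° (eclipsed): Et–H eclipsed, H–Cl eclipsed, CH3–OCH3 eclipsed; 1.6 + 1.5 + 2.3 = 5.4 kcal/mol.
OCH3 at 300° (staggered): Et–OCH3 gauche, CH3–OCH3 gauche, CH3–Cl gauche; 1.0 + 0.7 + 0.7 = 2.4 kcal/mol.
Max at 0° (6.5 kcal/mol), min at 180° (1.7 kcal/mol); barrier = 4.8 kcal/mol.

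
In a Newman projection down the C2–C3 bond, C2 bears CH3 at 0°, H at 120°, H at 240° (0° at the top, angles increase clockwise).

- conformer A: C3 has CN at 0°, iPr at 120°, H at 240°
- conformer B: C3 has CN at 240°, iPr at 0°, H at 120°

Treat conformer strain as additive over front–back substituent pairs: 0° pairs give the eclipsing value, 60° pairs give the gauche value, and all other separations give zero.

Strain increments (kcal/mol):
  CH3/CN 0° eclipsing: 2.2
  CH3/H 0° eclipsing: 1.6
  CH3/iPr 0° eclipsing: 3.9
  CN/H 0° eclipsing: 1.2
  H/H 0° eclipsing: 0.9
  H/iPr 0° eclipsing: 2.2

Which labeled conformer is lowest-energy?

A is eclipsed. CH3 at 0° is eclipsed with CN at 0° (2.2); H at 120° is eclipsed with iPr at 120° (2.2); H at 240° is eclipsed with H at 240° (0.9). Total 5.3 kcal/mol.
B is eclipsed. CH3 at 0° is eclipsed with iPr at 0° (3.9); H at 120° is eclipsed with H at 120° (0.9); H at 240° is eclipsed with CN at 240° (1.2). Total 6.0 kcal/mol.
A has the lowest total (5.3 kcal/mol).

A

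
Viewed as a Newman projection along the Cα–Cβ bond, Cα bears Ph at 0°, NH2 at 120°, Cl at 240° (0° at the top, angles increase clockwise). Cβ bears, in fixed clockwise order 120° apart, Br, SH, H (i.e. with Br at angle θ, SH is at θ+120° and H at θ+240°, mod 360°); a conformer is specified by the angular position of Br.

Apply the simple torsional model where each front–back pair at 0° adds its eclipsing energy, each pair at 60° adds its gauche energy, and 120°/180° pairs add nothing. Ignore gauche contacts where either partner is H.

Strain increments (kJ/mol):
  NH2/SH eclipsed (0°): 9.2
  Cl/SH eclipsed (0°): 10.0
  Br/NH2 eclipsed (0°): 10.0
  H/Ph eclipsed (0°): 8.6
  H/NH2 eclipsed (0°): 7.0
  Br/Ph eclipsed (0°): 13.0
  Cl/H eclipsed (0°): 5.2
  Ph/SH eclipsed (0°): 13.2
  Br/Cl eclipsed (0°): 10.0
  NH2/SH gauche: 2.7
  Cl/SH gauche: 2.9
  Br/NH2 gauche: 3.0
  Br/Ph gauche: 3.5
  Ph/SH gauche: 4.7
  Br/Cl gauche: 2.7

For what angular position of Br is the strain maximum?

240°

Br at 0° is eclipsed. Ph at 0° is eclipsed with Br at 0° (13.0); NH2 at 120° is eclipsed with SH at 120° (9.2); Cl at 240° is eclipsed with H at 240° (5.2). Total 27.4 kJ/mol.
Br at 60° is staggered. Ph at 0° is gauche with Br at 60° (3.5); NH2 at 120° is gauche with Br at 60° (3.0); NH2 at 120° is gauche with SH at 180° (2.7); Cl at 240° is gauche with SH at 180° (2.9). Total 12.1 kJ/mol.
Br at 120° is eclipsed. Ph at 0° is eclipsed with H at 0° (8.6); NH2 at 120° is eclipsed with Br at 120° (10.0); Cl at 240° is eclipsed with SH at 240° (10.0). Total 28.6 kJ/mol.
Br at 180° is staggered. Ph at 0° is gauche with SH at 300° (4.7); NH2 at 120° is gauche with Br at 180° (3.0); Cl at 240° is gauche with Br at 180° (2.7); Cl at 240° is gauche with SH at 300° (2.9). Total 13.3 kJ/mol.
Br at 240° is eclipsed. Ph at 0° is eclipsed with SH at 0° (13.2); NH2 at 120° is eclipsed with H at 120° (7.0); Cl at 240° is eclipsed with Br at 240° (10.0). Total 30.2 kJ/mol.
Br at 300° is staggered. Ph at 0° is gauche with Br at 300° (3.5); Ph at 0° is gauche with SH at 60° (4.7); NH2 at 120° is gauche with SH at 60° (2.7); Cl at 240° is gauche with Br at 300° (2.7). Total 13.6 kJ/mol.
The maximum (30.2 kJ/mol) occurs with Br at 240°.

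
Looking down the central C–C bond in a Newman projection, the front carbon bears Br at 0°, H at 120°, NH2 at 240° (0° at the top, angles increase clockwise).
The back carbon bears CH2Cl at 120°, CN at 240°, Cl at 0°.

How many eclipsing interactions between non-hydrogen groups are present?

Non-H eclipsing pairs: Br(0°)/Cl(0°); NH2(240°)/CN(240°) — 2 interactions.

2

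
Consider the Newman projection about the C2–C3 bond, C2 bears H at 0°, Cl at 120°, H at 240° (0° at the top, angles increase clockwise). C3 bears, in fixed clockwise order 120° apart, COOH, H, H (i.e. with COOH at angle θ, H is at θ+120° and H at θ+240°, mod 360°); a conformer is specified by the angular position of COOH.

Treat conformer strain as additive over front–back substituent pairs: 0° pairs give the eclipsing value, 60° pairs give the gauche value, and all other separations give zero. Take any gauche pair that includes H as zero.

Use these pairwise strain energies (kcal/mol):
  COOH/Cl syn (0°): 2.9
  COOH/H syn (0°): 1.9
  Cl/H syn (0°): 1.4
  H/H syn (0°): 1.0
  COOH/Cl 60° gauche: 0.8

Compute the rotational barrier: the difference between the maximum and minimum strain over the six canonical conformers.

4.9 kcal/mol

COOH at 0° (eclipsed): H–COOH eclipsed, Cl–H eclipsed, H–H eclipsed; 1.9 + 1.4 + 1.0 = 4.3 kcal/mol.
COOH at 60° (staggered): Cl–COOH gauche; 0.8 = 0.8 kcal/mol.
COOH at 120° (eclipsed): H–H eclipsed, Cl–COOH eclipsed, H–H eclipsed; 1.0 + 2.9 + 1.0 = 4.9 kcal/mol.
COOH at 180° (staggered): Cl–COOH gauche; 0.8 = 0.8 kcal/mol.
COOH at 240° (eclipsed): H–H eclipsed, Cl–H eclipsed, H–COOH eclipsed; 1.0 + 1.4 + 1.9 = 4.3 kcal/mol.
COOH at 300° (staggered): no non-H gauche contacts → 0.0 kcal/mol.
Max at 120° (4.9 kcal/mol), min at 300° (0.0 kcal/mol); barrier = 4.9 kcal/mol.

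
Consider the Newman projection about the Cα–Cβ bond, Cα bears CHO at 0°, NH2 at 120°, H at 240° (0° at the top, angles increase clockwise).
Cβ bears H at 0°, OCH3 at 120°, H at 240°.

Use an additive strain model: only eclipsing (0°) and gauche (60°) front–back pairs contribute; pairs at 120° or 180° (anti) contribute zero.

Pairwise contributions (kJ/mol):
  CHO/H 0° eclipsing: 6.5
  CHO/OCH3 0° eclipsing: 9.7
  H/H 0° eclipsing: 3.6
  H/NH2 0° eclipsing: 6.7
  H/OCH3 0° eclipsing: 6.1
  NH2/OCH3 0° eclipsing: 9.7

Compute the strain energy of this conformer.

This conformer (eclipsed): CHO–H eclipsed, NH2–OCH3 eclipsed, H–H eclipsed; 6.5 + 9.7 + 3.6 = 19.8 kJ/mol.

19.8 kJ/mol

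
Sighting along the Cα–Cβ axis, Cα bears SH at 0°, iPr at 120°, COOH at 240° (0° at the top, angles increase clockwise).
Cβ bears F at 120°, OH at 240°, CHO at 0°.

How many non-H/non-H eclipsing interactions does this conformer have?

Non-H eclipsing pairs: SH(0°)/CHO(0°); iPr(120°)/F(120°); COOH(240°)/OH(240°) — 3 interactions.

3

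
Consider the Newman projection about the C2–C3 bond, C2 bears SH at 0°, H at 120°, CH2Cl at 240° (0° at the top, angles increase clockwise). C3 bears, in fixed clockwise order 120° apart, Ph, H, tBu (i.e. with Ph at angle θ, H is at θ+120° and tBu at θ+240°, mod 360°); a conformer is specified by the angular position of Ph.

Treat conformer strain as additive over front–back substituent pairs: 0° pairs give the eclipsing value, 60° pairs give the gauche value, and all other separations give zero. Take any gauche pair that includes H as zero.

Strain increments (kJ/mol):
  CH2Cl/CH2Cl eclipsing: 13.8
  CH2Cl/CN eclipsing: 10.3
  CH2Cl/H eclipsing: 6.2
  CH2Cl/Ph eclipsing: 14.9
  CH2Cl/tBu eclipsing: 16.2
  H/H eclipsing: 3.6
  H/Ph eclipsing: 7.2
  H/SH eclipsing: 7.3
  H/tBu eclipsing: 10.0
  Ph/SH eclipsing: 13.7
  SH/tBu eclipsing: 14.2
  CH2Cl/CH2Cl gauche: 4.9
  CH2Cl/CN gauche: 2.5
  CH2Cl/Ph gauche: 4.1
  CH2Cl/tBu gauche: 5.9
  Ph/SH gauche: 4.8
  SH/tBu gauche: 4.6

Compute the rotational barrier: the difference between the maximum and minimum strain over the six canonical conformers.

24.8 kJ/mol

Ph at 0° (eclipsed): SH(0°)/Ph(0°) eclipsed 13.7; H(120°)/H(120°) eclipsed 3.6; CH2Cl(240°)/tBu(240°) eclipsed 16.2 → 33.5 kJ/mol.
Ph at 60° (staggered): SH(0°)/Ph(60°) gauche 4.8; SH(0°)/tBu(300°) gauche 4.6; CH2Cl(240°)/tBu(300°) gauche 5.9 → 15.3 kJ/mol.
Ph at 120° (eclipsed): SH(0°)/tBu(0°) eclipsed 14.2; H(120°)/Ph(120°) eclipsed 7.2; CH2Cl(240°)/H(240°) eclipsed 6.2 → 27.6 kJ/mol.
Ph at 180° (staggered): SH(0°)/tBu(60°) gauche 4.6; CH2Cl(240°)/Ph(180°) gauche 4.1 → 8.7 kJ/mol.
Ph at 240° (eclipsed): SH(0°)/H(0°) eclipsed 7.3; H(120°)/tBu(120°) eclipsed 10.0; CH2Cl(240°)/Ph(240°) eclipsed 14.9 → 32.2 kJ/mol.
Ph at 300° (staggered): SH(0°)/Ph(300°) gauche 4.8; CH2Cl(240°)/Ph(300°) gauche 4.1; CH2Cl(240°)/tBu(180°) gauche 5.9 → 14.8 kJ/mol.
Max at 0° (33.5 kJ/mol), min at 180° (8.7 kJ/mol); barrier = 24.8 kJ/mol.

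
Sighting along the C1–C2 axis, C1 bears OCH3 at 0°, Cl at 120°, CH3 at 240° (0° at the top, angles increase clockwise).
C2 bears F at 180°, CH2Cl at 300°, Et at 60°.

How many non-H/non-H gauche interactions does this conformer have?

6

Non-H gauche pairs: OCH3(0°)/CH2Cl(300°); OCH3(0°)/Et(60°); Cl(120°)/F(180°); Cl(120°)/Et(60°); CH3(240°)/F(180°); CH3(240°)/CH2Cl(300°) — 6 interactions.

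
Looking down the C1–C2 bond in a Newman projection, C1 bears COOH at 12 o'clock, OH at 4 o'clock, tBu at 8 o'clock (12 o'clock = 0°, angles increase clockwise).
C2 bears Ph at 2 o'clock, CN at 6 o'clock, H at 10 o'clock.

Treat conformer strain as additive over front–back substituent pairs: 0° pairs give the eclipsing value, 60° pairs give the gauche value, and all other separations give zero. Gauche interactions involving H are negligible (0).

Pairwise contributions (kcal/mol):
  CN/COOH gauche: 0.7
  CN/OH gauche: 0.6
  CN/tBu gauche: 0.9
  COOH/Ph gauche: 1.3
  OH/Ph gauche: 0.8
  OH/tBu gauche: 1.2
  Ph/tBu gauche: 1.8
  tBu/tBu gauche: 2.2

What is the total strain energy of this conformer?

This conformer (staggered): COOH(0°)/Ph(60°) gauche 1.3; OH(120°)/Ph(60°) gauche 0.8; OH(120°)/CN(180°) gauche 0.6; tBu(240°)/CN(180°) gauche 0.9 → 3.6 kcal/mol.

3.6 kcal/mol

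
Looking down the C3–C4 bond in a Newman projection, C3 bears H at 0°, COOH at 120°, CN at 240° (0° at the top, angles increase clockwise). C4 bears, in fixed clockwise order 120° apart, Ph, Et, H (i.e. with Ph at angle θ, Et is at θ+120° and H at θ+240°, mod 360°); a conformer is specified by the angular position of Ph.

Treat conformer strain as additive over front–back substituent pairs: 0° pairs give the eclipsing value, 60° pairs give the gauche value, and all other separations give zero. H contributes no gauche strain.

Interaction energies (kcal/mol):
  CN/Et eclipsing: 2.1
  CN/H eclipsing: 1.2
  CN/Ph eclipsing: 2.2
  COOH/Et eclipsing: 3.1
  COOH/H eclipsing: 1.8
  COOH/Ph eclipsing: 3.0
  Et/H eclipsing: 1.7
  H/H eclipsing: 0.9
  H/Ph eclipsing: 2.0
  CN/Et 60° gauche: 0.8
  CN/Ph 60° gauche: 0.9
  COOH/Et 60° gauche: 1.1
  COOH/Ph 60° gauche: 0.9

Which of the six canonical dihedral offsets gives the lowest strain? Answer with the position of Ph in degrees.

Ph at 0° (eclipsed): H(0°)/Ph(0°) eclipsed 2.0; COOH(120°)/Et(120°) eclipsed 3.1; CN(240°)/H(240°) eclipsed 1.2 → 6.3 kcal/mol.
Ph at 60° (staggered): COOH(120°)/Ph(60°) gauche 0.9; COOH(120°)/Et(180°) gauche 1.1; CN(240°)/Et(180°) gauche 0.8 → 2.8 kcal/mol.
Ph at 120° (eclipsed): H(0°)/H(0°) eclipsed 0.9; COOH(120°)/Ph(120°) eclipsed 3.0; CN(240°)/Et(240°) eclipsed 2.1 → 6.0 kcal/mol.
Ph at 180° (staggered): COOH(120°)/Ph(180°) gauche 0.9; CN(240°)/Ph(180°) gauche 0.9; CN(240°)/Et(300°) gauche 0.8 → 2.6 kcal/mol.
Ph at 240° (eclipsed): H(0°)/Et(0°) eclipsed 1.7; COOH(120°)/H(120°) eclipsed 1.8; CN(240°)/Ph(240°) eclipsed 2.2 → 5.7 kcal/mol.
Ph at 300° (staggered): COOH(120°)/Et(60°) gauche 1.1; CN(240°)/Ph(300°) gauche 0.9 → 2.0 kcal/mol.
The minimum (2.0 kcal/mol) occurs with Ph at 300°.

300°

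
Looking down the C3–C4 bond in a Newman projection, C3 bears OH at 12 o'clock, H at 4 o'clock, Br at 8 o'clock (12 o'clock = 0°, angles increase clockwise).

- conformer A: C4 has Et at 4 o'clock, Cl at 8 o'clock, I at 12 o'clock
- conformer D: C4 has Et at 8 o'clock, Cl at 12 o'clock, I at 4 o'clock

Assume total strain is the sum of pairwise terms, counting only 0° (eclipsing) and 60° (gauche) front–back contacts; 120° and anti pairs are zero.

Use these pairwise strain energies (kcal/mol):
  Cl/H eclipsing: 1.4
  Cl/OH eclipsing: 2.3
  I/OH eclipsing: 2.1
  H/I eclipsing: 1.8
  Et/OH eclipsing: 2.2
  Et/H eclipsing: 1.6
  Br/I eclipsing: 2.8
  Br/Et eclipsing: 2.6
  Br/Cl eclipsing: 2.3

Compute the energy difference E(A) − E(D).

-0.7 kcal/mol

A (eclipsed): OH–I eclipsed, H–Et eclipsed, Br–Cl eclipsed; 2.1 + 1.6 + 2.3 = 6.0 kcal/mol.
D (eclipsed): OH–Cl eclipsed, H–I eclipsed, Br–Et eclipsed; 2.3 + 1.8 + 2.6 = 6.7 kcal/mol.
E(A) − E(D) = 6.0 − 6.7 = -0.7 kcal/mol.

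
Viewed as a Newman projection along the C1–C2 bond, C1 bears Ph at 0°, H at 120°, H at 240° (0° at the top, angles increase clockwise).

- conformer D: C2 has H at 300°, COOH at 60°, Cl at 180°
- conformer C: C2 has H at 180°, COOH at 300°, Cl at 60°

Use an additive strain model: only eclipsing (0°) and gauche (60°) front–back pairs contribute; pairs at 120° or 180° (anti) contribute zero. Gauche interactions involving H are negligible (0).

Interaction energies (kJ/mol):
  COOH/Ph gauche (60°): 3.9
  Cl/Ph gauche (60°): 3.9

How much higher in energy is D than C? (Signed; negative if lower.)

D (staggered): Ph–COOH gauche; 3.9 = 3.9 kJ/mol.
C (staggered): Ph–COOH gauche, Ph–Cl gauche; 3.9 + 3.9 = 7.8 kJ/mol.
E(D) − E(C) = 3.9 − 7.8 = -3.9 kJ/mol.

-3.9 kJ/mol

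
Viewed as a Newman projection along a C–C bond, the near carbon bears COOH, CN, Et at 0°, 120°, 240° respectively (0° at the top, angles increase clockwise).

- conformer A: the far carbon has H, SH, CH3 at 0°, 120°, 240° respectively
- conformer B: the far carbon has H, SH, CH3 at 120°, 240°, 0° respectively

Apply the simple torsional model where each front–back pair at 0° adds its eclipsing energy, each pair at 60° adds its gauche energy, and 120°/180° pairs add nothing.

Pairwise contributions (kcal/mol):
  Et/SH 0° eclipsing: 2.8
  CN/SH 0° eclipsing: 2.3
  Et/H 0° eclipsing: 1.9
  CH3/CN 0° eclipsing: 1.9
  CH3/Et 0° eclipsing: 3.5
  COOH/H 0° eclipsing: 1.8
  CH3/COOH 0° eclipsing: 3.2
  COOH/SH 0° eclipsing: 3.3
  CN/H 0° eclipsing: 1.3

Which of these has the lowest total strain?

B

A is eclipsed. COOH at 0° is eclipsed with H at 0° (1.8); CN at 120° is eclipsed with SH at 120° (2.3); Et at 240° is eclipsed with CH3 at 240° (3.5). Total 7.6 kcal/mol.
B is eclipsed. COOH at 0° is eclipsed with CH3 at 0° (3.2); CN at 120° is eclipsed with H at 120° (1.3); Et at 240° is eclipsed with SH at 240° (2.8). Total 7.3 kcal/mol.
B has the lowest total (7.3 kcal/mol).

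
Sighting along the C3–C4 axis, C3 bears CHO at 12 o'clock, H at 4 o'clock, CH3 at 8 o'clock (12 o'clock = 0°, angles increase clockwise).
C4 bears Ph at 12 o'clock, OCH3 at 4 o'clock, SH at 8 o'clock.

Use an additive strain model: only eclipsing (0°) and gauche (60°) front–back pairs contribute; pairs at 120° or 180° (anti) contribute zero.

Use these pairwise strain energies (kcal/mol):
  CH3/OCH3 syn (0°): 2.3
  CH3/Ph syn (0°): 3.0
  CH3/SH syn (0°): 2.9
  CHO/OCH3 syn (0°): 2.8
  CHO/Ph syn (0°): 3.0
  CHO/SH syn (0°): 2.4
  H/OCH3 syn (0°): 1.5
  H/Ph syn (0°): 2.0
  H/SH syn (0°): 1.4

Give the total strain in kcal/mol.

7.4 kcal/mol

This conformer (eclipsed): CHO–Ph eclipsed, H–OCH3 eclipsed, CH3–SH eclipsed; 3.0 + 1.5 + 2.9 = 7.4 kcal/mol.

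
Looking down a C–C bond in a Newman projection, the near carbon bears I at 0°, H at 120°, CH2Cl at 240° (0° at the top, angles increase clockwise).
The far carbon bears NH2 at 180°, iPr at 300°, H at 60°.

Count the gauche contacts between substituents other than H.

3

Non-H gauche pairs: I(0°)/iPr(300°); CH2Cl(240°)/NH2(180°); CH2Cl(240°)/iPr(300°) — 3 interactions.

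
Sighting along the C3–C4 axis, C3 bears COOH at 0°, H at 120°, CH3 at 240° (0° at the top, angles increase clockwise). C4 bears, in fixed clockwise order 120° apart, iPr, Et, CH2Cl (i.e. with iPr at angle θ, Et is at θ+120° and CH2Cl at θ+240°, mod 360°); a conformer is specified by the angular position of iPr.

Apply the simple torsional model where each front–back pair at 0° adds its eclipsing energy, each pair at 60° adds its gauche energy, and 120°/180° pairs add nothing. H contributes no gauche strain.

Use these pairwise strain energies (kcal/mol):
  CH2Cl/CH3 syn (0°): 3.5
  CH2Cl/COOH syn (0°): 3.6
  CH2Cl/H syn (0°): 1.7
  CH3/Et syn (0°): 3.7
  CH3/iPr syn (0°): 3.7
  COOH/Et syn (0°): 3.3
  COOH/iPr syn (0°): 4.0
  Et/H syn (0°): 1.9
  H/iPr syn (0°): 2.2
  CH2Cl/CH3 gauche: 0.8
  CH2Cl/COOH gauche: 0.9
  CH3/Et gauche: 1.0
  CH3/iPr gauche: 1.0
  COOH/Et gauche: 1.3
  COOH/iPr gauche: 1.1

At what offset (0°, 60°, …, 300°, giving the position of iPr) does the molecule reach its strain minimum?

60°

iPr at 0° is eclipsed. COOH at 0° is eclipsed with iPr at 0° (4.0); H at 120° is eclipsed with Et at 120° (1.9); CH3 at 240° is eclipsed with CH2Cl at 240° (3.5). Total 9.4 kcal/mol.
iPr at 60° is staggered. COOH at 0° is gauche with iPr at 60° (1.1); COOH at 0° is gauche with CH2Cl at 300° (0.9); CH3 at 240° is gauche with Et at 180° (1.0); CH3 at 240° is gauche with CH2Cl at 300° (0.8). Total 3.8 kcal/mol.
iPr at 120° is eclipsed. COOH at 0° is eclipsed with CH2Cl at 0° (3.6); H at 120° is eclipsed with iPr at 120° (2.2); CH3 at 240° is eclipsed with Et at 240° (3.7). Total 9.5 kcal/mol.
iPr at 180° is staggered. COOH at 0° is gauche with Et at 300° (1.3); COOH at 0° is gauche with CH2Cl at 60° (0.9); CH3 at 240° is gauche with iPr at 180° (1.0); CH3 at 240° is gauche with Et at 300° (1.0). Total 4.2 kcal/mol.
iPr at 240° is eclipsed. COOH at 0° is eclipsed with Et at 0° (3.3); H at 120° is eclipsed with CH2Cl at 120° (1.7); CH3 at 240° is eclipsed with iPr at 240° (3.7). Total 8.7 kcal/mol.
iPr at 300° is staggered. COOH at 0° is gauche with iPr at 300° (1.1); COOH at 0° is gauche with Et at 60° (1.3); CH3 at 240° is gauche with iPr at 300° (1.0); CH3 at 240° is gauche with CH2Cl at 180° (0.8). Total 4.2 kcal/mol.
The minimum (3.8 kcal/mol) occurs with iPr at 60°.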